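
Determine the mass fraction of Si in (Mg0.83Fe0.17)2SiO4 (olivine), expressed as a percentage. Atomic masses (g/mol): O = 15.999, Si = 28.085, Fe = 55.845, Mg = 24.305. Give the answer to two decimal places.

18.55 wt%

Formula mass = 1.66*24.305 + 0.34*55.845 + 1*28.085 + 4*15.999 = 151.415 g/mol, of which 28.085 g is Si.
So Si makes up 28.085/151.415 = 0.1855 of the mass, i.e. 18.55%.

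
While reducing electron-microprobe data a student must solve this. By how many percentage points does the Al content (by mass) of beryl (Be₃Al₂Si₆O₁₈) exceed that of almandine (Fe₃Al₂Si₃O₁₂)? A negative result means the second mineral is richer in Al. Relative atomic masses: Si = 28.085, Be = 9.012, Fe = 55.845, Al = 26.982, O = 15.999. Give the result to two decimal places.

-0.80 percentage points

First mineral: 53.964 g Al in 537.492 g formula = 10.04 wt% Al.
Second mineral: 53.964 g Al in 497.742 g formula = 10.84 wt% Al.
10.04% − 10.84% gives a difference of -0.80 percentage points.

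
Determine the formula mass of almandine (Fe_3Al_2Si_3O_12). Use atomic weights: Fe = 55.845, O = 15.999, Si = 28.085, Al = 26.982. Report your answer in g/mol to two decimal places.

Fe: 3 × 55.845 = 167.5350
Al: 2 × 26.982 = 53.9640
Si: 3 × 28.085 = 84.2550
O: 12 × 15.999 = 191.9880
Summing the contributions gives the formula mass.

497.74 g/mol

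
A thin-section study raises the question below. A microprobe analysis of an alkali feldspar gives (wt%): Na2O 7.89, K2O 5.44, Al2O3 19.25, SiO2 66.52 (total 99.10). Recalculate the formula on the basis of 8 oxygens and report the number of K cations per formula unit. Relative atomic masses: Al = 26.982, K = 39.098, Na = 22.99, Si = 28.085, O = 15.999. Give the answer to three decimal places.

Na2O (M=61.979): mol = 0.12730; Na = 0.25460, O = 0.12730.
K2O (M=94.195): mol = 0.05775; K = 0.11550, O = 0.05775.
Al2O3 (M=101.961): mol = 0.18880; Al = 0.37760, O = 0.56640.
SiO2 (M=60.083): mol = 1.10714; Si = 1.10714, O = 2.21428.
ΣO = 2.96573; factor = 8/ΣO = 2.69748.
K apfu = 0.11550 × 2.69748 = 0.312.

0.312 K apfu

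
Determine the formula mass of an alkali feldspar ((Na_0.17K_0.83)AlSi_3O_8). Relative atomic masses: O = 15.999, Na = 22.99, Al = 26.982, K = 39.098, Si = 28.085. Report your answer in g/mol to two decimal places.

Na: 0.17 × 22.99 = 3.9083
K: 0.83 × 39.098 = 32.4513
Al: 1 × 26.982 = 26.9820
Si: 3 × 28.085 = 84.2550
O: 8 × 15.999 = 127.9920
Summing the contributions gives the formula mass.

275.59 g/mol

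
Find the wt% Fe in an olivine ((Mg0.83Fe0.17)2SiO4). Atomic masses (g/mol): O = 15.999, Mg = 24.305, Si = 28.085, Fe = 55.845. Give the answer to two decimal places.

Formula mass = 1.66*24.305 + 0.34*55.845 + 1*28.085 + 4*15.999 = 151.415 g/mol, of which 18.987 g is Fe.
So Fe makes up 18.987/151.415 = 0.1254 of the mass, i.e. 12.54%.

12.54 wt%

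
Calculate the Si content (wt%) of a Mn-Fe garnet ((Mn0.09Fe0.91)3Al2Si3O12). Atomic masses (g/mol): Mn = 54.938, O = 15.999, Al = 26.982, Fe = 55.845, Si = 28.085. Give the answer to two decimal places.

Molar mass of (Mn0.09Fe0.91)3Al2Si3O12: 0.27×54.938 + 2.73×55.845 + 2×26.982 + 3×28.085 + 12×15.999 = 497.497 g/mol.
Mass of Si per formula unit: 3 × 28.085 = 84.255 g.
Weight fraction Si = 84.255 / 497.497 = 0.1694.

16.94 wt%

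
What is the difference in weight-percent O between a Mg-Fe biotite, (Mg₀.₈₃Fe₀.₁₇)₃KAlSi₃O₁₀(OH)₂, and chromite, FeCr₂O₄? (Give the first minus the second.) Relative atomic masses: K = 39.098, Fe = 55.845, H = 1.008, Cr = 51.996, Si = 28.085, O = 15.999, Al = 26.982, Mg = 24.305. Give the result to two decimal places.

M((Mg₀.₈₃Fe₀.₁₇)₃KAlSi₃O₁₀(OH)₂) = 433.339 g/mol, so wt% O = 191.988/433.339 × 100 = 44.30%.
M(FeCr₂O₄) = 223.833 g/mol, so wt% O = 63.996/223.833 × 100 = 28.59%.
44.30 − 28.59 = 15.71 pp.

15.71 percentage points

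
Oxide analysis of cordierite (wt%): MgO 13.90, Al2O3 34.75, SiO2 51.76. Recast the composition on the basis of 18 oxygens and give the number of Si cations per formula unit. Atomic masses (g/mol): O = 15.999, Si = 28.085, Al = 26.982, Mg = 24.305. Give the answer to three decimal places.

MgO: 13.90/40.304 = 0.34488 mol → 0.34488 mol Mg, 0.34488 mol O.
Al2O3: 34.75/101.961 = 0.34082 mol → 0.68164 mol Al, 1.02246 mol O.
SiO2: 51.76/60.083 = 0.86147 mol → 0.86147 mol Si, 1.72294 mol O.
Total oxygen = 3.09028 mol. Normalization factor = 18/3.09028 = 5.82471.
Si per 18 O = 0.86147 × 5.82471 = 5.018.

5.018 Si apfu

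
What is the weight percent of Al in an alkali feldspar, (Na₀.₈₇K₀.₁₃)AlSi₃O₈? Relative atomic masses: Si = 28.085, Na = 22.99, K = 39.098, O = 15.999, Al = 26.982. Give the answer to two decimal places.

10.21 mass %

Molar mass of (Na₀.₈₇K₀.₁₃)AlSi₃O₈: 0.87×22.99 + 0.13×39.098 + 1×26.982 + 3×28.085 + 8×15.999 = 264.313 g/mol.
Mass of Al per formula unit: 1 × 26.982 = 26.982 g.
Weight fraction Al = 26.982 / 264.313 = 0.1021.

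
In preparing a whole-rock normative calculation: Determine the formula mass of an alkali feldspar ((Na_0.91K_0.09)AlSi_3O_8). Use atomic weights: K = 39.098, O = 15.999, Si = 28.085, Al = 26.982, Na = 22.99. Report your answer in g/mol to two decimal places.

263.67 g/mol

Na: 0.91 × 22.99 = 20.9209
K: 0.09 × 39.098 = 3.5188
Al: 1 × 26.982 = 26.9820
Si: 3 × 28.085 = 84.2550
O: 8 × 15.999 = 127.9920
Summing the contributions gives the formula mass.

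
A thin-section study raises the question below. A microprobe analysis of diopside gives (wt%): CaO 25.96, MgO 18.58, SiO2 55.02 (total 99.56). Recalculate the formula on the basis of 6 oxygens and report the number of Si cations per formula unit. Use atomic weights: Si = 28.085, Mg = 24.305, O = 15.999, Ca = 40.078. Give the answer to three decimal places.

1.994 Si apfu

CaO: 25.96/56.077 = 0.46293 mol → 0.46293 mol Ca, 0.46293 mol O.
MgO: 18.58/40.304 = 0.46100 mol → 0.46100 mol Mg, 0.46100 mol O.
SiO2: 55.02/60.083 = 0.91573 mol → 0.91573 mol Si, 1.83146 mol O.
Total oxygen = 2.75539 mol. Normalization factor = 6/2.75539 = 2.17755.
Si per 6 O = 0.91573 × 2.17755 = 1.994.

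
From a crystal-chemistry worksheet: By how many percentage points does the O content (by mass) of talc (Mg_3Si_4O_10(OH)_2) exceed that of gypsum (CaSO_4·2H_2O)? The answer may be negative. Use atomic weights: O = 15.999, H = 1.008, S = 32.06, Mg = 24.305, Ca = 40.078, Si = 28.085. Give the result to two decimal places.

-5.14 percentage points

M(Mg_3Si_4O_10(OH)_2) = 379.259 g/mol, so wt% O = 191.988/379.259 × 100 = 50.62%.
M(CaSO_4·2H_2O) = 172.164 g/mol, so wt% O = 95.994/172.164 × 100 = 55.76%.
50.62 − 55.76 = -5.14 pp.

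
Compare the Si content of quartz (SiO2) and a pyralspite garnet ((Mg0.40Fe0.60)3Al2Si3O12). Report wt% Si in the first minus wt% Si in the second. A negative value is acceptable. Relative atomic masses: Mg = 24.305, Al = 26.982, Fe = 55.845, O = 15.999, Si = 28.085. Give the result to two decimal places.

28.42 percentage points

Si in SiO2: molar mass 60.083 g/mol; 1×28.085 = 28.085 g → 46.74 wt%.
Si in (Mg0.40Fe0.60)3Al2Si3O12: molar mass 459.894 g/mol; 3×28.085 = 84.255 g → 18.32 wt%.
Difference = 46.74 − 18.32 = 28.42 percentage points.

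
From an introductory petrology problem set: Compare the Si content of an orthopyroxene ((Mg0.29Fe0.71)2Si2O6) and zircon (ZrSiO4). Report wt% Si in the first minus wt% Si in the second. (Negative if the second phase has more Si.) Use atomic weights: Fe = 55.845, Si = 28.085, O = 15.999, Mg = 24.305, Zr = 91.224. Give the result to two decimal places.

7.55 percentage points

M((Mg0.29Fe0.71)2Si2O6) = 245.561 g/mol, so wt% Si = 56.170/245.561 × 100 = 22.87%.
M(ZrSiO4) = 183.305 g/mol, so wt% Si = 28.085/183.305 × 100 = 15.32%.
22.87 − 15.32 = 7.55 pp.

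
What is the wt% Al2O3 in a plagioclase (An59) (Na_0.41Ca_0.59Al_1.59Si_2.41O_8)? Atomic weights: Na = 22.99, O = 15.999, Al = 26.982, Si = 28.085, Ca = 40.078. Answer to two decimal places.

Molar mass of Na_0.41Ca_0.59Al_1.59Si_2.41O_8 = 0.41×22.99 + 0.59×40.078 + 1.59×26.982 + 2.41×28.085 + 8×15.999 = 271.650 g/mol.
Each formula unit contains 1.59 Al, equivalent to 1.59/2 = 0.7950 mol Al2O3.
M(Al2O3) = 2×26.982 + 3×15.999 = 101.961 g/mol.
Mass of Al2O3 per formula unit = 0.7950 × 101.961 = 81.059 g.
Al2O3 wt% = 81.059 / 271.650 × 100 = 29.84%.

29.84 wt%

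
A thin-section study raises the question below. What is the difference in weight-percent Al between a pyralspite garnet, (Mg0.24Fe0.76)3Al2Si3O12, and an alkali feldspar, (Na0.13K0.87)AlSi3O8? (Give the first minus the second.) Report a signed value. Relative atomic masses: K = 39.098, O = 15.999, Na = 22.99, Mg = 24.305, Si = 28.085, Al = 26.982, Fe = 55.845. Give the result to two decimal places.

First mineral: 53.964 g Al in 475.033 g formula = 11.36 wt% Al.
Second mineral: 26.982 g Al in 276.233 g formula = 9.77 wt% Al.
11.36% − 9.77% gives a difference of 1.59 percentage points.

1.59 percentage points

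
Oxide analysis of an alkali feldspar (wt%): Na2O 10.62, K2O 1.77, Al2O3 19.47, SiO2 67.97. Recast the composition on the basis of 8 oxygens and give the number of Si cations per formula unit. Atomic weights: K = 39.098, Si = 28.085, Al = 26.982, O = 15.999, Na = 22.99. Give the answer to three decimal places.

Na2O (M=61.979): mol = 0.17135; Na = 0.34270, O = 0.17135.
K2O (M=94.195): mol = 0.01879; K = 0.03758, O = 0.01879.
Al2O3 (M=101.961): mol = 0.19096; Al = 0.38192, O = 0.57288.
SiO2 (M=60.083): mol = 1.13127; Si = 1.13127, O = 2.26254.
ΣO = 3.02556; factor = 8/ΣO = 2.64414.
Si apfu = 1.13127 × 2.64414 = 2.991.

2.991 Si apfu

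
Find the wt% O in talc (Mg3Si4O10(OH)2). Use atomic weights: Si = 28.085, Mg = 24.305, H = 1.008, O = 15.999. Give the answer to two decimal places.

50.62 weight percent

Formula mass = 3×24.305 + 4×28.085 + 12×15.999 + 2×1.008 = 379.259 g/mol, of which 191.988 g is O.
So O makes up 191.988/379.259 = 0.5062 of the mass, i.e. 50.62%.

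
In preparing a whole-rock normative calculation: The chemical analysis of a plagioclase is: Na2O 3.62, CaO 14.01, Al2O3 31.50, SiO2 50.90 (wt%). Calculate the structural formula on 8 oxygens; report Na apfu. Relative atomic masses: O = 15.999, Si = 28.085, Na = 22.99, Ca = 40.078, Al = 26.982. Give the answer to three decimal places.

0.319 Na apfu

Na2O (M=61.979): mol = 0.05841; Na = 0.11682, O = 0.05841.
CaO (M=56.077): mol = 0.24984; Ca = 0.24984, O = 0.24984.
Al2O3 (M=101.961): mol = 0.30894; Al = 0.61788, O = 0.92682.
SiO2 (M=60.083): mol = 0.84716; Si = 0.84716, O = 1.69432.
ΣO = 2.92939; factor = 8/ΣO = 2.73094.
Na apfu = 0.11682 × 2.73094 = 0.319.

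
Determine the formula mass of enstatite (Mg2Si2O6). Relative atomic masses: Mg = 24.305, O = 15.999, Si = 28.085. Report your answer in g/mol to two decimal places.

M = 2*24.305 + 2*28.085 + 6*15.999

200.77 g/mol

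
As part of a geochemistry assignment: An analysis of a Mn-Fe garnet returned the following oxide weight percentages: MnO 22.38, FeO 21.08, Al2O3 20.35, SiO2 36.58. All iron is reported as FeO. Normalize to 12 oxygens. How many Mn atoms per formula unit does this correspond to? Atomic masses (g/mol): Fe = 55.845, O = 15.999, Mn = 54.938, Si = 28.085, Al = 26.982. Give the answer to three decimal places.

1.561 Mn apfu

MnO (M=70.937): mol = 0.31549; Mn = 0.31549, O = 0.31549.
FeO (M=71.844): mol = 0.29341; Fe = 0.29341, O = 0.29341.
Al2O3 (M=101.961): mol = 0.19959; Al = 0.39918, O = 0.59877.
SiO2 (M=60.083): mol = 0.60882; Si = 0.60882, O = 1.21764.
ΣO = 2.42531; factor = 12/ΣO = 4.94782.
Mn apfu = 0.31549 × 4.94782 = 1.561.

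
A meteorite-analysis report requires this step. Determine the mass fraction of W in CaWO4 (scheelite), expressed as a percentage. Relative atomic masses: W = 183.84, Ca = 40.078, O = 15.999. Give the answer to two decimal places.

Molar mass of CaWO4: 1×40.078 + 1×183.84 + 4×15.999 = 287.914 g/mol.
Mass of W per formula unit: 1 × 183.84 = 183.840 g.
Weight fraction W = 183.840 / 287.914 = 0.6385.

63.85 mass %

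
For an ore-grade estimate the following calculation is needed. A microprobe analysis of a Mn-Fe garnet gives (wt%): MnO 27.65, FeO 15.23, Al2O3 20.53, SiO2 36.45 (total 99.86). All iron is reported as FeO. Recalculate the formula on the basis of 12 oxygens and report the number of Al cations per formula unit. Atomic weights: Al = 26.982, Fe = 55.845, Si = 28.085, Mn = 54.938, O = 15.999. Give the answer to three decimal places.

1.998 Al apfu

MnO: 27.65/70.937 = 0.38978 mol → 0.38978 mol Mn, 0.38978 mol O.
FeO: 15.23/71.844 = 0.21199 mol → 0.21199 mol Fe, 0.21199 mol O.
Al2O3: 20.53/101.961 = 0.20135 mol → 0.40270 mol Al, 0.60405 mol O.
SiO2: 36.45/60.083 = 0.60666 mol → 0.60666 mol Si, 1.21332 mol O.
Total oxygen = 2.41914 mol. Normalization factor = 12/2.41914 = 4.96044.
Al per 12 O = 0.40270 × 4.96044 = 1.998.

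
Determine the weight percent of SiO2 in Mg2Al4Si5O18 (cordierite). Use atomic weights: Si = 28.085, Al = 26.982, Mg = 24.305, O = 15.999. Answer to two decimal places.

Molar mass of Mg2Al4Si5O18 = 2*24.305 + 4*26.982 + 5*28.085 + 18*15.999 = 584.945 g/mol.
Each formula unit contains 5 Si, equivalent to 5/1 = 5.0000 mol SiO2.
M(SiO2) = 1×28.085 + 2×15.999 = 60.083 g/mol.
Mass of SiO2 per formula unit = 5.0000 × 60.083 = 300.415 g.
SiO2 wt% = 300.415 / 584.945 × 100 = 51.36%.

51.36 wt%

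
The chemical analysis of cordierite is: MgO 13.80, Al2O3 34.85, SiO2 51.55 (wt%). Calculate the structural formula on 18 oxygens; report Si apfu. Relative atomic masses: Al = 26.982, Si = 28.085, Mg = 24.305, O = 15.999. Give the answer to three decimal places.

MgO: 13.80/40.304 = 0.34240 mol → 0.34240 mol Mg, 0.34240 mol O.
Al2O3: 34.85/101.961 = 0.34180 mol → 0.68360 mol Al, 1.02540 mol O.
SiO2: 51.55/60.083 = 0.85798 mol → 0.85798 mol Si, 1.71596 mol O.
Total oxygen = 3.08376 mol. Normalization factor = 18/3.08376 = 5.83703.
Si per 18 O = 0.85798 × 5.83703 = 5.008.

5.008 Si apfu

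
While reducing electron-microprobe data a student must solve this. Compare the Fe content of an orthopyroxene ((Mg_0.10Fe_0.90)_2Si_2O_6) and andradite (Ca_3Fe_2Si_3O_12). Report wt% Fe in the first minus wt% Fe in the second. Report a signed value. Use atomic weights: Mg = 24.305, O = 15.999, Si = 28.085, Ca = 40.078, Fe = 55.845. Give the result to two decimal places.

First mineral: 100.521 g Fe in 257.546 g formula = 39.03 wt% Fe.
Second mineral: 111.690 g Fe in 508.167 g formula = 21.98 wt% Fe.
39.03% − 21.98% gives a difference of 17.05 percentage points.

17.05 percentage points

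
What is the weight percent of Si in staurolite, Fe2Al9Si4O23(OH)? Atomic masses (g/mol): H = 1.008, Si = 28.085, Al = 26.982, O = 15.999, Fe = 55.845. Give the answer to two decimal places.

M(Fe2Al9Si4O23(OH)) = 851.852 g/mol.
Si contributes 4 × 28.085 = 112.340 g per mole.
112.340/851.852 = 0.1319 → 13.19%.

13.19 weight percent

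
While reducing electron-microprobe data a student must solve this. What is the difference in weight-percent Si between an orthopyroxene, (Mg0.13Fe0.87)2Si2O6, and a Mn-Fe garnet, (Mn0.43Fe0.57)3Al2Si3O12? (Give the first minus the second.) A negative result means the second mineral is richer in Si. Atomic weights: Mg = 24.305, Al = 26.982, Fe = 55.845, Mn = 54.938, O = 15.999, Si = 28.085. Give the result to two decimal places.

M((Mg0.13Fe0.87)2Si2O6) = 255.654 g/mol, so wt% Si = 56.170/255.654 × 100 = 21.97%.
M((Mn0.43Fe0.57)3Al2Si3O12) = 496.572 g/mol, so wt% Si = 84.255/496.572 × 100 = 16.97%.
21.97 − 16.97 = 5.00 pp.

5.00 percentage points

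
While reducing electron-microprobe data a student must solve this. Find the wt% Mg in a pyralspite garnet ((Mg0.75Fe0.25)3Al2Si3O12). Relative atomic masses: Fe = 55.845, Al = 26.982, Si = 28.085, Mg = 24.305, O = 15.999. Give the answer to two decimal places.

Molar mass of (Mg0.75Fe0.25)3Al2Si3O12: 2.25*24.305 + 0.75*55.845 + 2*26.982 + 3*28.085 + 12*15.999 = 426.777 g/mol.
Mass of Mg per formula unit: 2.25 × 24.305 = 54.686 g.
Weight fraction Mg = 54.686 / 426.777 = 0.1281.

12.81 wt%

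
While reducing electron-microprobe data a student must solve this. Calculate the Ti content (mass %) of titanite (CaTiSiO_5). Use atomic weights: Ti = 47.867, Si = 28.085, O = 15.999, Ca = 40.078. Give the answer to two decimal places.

Formula mass = 1*40.078 + 1*47.867 + 1*28.085 + 5*15.999 = 196.025 g/mol, of which 47.867 g is Ti.
So Ti makes up 47.867/196.025 = 0.2442 of the mass, i.e. 24.42%.

24.42 mass %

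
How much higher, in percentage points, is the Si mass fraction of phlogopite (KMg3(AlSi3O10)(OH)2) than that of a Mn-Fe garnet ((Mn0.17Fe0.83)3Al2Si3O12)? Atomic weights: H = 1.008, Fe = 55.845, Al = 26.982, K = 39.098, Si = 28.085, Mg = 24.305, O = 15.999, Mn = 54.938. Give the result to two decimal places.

M(KMg3(AlSi3O10)(OH)2) = 417.254 g/mol, so wt% Si = 84.255/417.254 × 100 = 20.19%.
M((Mn0.17Fe0.83)3Al2Si3O12) = 497.279 g/mol, so wt% Si = 84.255/497.279 × 100 = 16.94%.
20.19 − 16.94 = 3.25 pp.

3.25 percentage points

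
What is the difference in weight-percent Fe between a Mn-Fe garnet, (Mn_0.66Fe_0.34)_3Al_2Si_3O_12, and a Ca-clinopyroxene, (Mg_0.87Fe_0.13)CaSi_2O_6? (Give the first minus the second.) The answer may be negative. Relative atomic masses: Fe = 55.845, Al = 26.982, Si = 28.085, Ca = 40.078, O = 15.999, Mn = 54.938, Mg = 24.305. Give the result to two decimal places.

8.20 percentage points

M((Mn_0.66Fe_0.34)_3Al_2Si_3O_12) = 495.946 g/mol, so wt% Fe = 56.962/495.946 × 100 = 11.49%.
M((Mg_0.87Fe_0.13)CaSi_2O_6) = 220.647 g/mol, so wt% Fe = 7.260/220.647 × 100 = 3.29%.
11.49 − 3.29 = 8.20 pp.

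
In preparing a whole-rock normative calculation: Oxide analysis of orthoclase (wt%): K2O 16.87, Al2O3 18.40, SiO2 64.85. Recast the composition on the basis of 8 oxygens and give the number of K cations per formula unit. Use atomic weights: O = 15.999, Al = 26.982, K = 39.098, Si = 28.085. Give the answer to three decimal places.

16.87 wt% K2O ÷ 94.195 g/mol = 0.17910 mol, giving 0.35820 K and 0.17910 O.
18.40 wt% Al2O3 ÷ 101.961 g/mol = 0.18046 mol, giving 0.36092 Al and 0.54138 O.
64.85 wt% SiO2 ÷ 60.083 g/mol = 1.07934 mol, giving 1.07934 Si and 2.15868 O.
Oxygen sums to 2.87916; scaling by 8/2.87916 = 2.77859 puts the formula on 8 O.
K: 0.35820 × 2.77859 = 0.995 atoms per formula unit.

0.995 K apfu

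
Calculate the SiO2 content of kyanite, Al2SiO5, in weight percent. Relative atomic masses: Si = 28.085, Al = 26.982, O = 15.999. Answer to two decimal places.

M(Al2SiO5) = 162.044 g/mol; M(SiO2) = 60.083 g/mol.
Moles SiO2 per formula unit = 1 Si ÷ 1 = 1.0000.
SiO2 fraction = (1.0000 × 60.083) / 162.044 = 60.083/162.044 = 0.3708.

37.08 wt%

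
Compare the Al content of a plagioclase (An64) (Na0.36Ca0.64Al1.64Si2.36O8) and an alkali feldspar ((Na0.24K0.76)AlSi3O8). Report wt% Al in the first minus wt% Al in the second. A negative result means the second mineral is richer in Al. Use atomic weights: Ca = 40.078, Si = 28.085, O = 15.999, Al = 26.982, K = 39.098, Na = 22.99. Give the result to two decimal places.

M(Na0.36Ca0.64Al1.64Si2.36O8) = 272.449 g/mol, so wt% Al = 44.250/272.449 × 100 = 16.24%.
M((Na0.24K0.76)AlSi3O8) = 274.461 g/mol, so wt% Al = 26.982/274.461 × 100 = 9.83%.
16.24 − 9.83 = 6.41 pp.

6.41 percentage points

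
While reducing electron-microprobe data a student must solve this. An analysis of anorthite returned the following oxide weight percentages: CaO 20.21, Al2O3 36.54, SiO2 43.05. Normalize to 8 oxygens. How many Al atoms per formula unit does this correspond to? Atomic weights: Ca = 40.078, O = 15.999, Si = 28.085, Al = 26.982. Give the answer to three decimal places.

20.21 wt% CaO ÷ 56.077 g/mol = 0.36040 mol, giving 0.36040 Ca and 0.36040 O.
36.54 wt% Al2O3 ÷ 101.961 g/mol = 0.35837 mol, giving 0.71674 Al and 1.07511 O.
43.05 wt% SiO2 ÷ 60.083 g/mol = 0.71651 mol, giving 0.71651 Si and 1.43302 O.
Oxygen sums to 2.86853; scaling by 8/2.86853 = 2.78888 puts the formula on 8 O.
Al: 0.71674 × 2.78888 = 1.999 atoms per formula unit.

1.999 Al apfu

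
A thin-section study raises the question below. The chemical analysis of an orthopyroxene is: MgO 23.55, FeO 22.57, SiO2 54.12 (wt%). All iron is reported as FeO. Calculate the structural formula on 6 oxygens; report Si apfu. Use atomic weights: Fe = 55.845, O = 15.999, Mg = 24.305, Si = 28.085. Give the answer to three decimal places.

MgO (M=40.304): mol = 0.58431; Mg = 0.58431, O = 0.58431.
FeO (M=71.844): mol = 0.31415; Fe = 0.31415, O = 0.31415.
SiO2 (M=60.083): mol = 0.90075; Si = 0.90075, O = 1.80150.
ΣO = 2.69996; factor = 6/ΣO = 2.22226.
Si apfu = 0.90075 × 2.22226 = 2.002.

2.002 Si apfu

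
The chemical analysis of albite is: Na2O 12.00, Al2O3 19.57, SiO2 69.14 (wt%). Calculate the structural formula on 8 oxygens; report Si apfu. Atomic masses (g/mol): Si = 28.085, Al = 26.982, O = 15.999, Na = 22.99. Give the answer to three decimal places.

Na2O: 12.00/61.979 = 0.19361 mol → 0.38722 mol Na, 0.19361 mol O.
Al2O3: 19.57/101.961 = 0.19194 mol → 0.38388 mol Al, 0.57582 mol O.
SiO2: 69.14/60.083 = 1.15074 mol → 1.15074 mol Si, 2.30148 mol O.
Total oxygen = 3.07091 mol. Normalization factor = 8/3.07091 = 2.60509.
Si per 8 O = 1.15074 × 2.60509 = 2.998.

2.998 Si apfu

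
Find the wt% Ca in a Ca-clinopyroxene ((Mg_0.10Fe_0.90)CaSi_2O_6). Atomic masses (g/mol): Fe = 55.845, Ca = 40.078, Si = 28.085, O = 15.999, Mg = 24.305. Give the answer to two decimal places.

Molar mass of (Mg_0.10Fe_0.90)CaSi_2O_6: 0.10×24.305 + 0.90×55.845 + 1×40.078 + 2×28.085 + 6×15.999 = 244.933 g/mol.
Mass of Ca per formula unit: 1 × 40.078 = 40.078 g.
Weight fraction Ca = 40.078 / 244.933 = 0.1636.

16.36 mass %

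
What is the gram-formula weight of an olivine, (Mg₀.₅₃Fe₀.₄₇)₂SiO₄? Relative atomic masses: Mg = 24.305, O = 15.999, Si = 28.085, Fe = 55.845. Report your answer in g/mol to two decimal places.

M = 1.06·24.305 + 0.94·55.845 + 1·28.085 + 4·15.999

170.34 g/mol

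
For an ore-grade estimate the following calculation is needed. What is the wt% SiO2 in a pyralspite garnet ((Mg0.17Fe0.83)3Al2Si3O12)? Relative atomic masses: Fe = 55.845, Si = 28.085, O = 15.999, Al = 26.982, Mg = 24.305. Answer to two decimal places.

Formula mass = 481.657 g/mol.
3 Si → 3.0000 mol SiO2 per formula unit; M(SiO2) = 60.083, so SiO2 mass = 180.249 g.
180.249/481.657 × 100 = 37.42 wt%.

37.42 wt%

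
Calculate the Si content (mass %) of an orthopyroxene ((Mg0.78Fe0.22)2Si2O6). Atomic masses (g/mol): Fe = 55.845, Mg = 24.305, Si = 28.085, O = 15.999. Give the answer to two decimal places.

Molar mass of (Mg0.78Fe0.22)2Si2O6: 1.56*24.305 + 0.44*55.845 + 2*28.085 + 6*15.999 = 214.652 g/mol.
Mass of Si per formula unit: 2 × 28.085 = 56.170 g.
Weight fraction Si = 56.170 / 214.652 = 0.2617.

26.17 mass %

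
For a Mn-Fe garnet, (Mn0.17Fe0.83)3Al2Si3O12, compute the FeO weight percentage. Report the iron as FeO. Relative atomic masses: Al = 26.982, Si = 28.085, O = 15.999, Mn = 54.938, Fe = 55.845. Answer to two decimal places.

M((Mn0.17Fe0.83)3Al2Si3O12) = 497.279 g/mol; M(FeO) = 71.844 g/mol.
Moles FeO per formula unit = 2.49 Fe ÷ 1 = 2.4900.
FeO fraction = (2.4900 × 71.844) / 497.279 = 178.892/497.279 = 0.3597.

35.97 wt%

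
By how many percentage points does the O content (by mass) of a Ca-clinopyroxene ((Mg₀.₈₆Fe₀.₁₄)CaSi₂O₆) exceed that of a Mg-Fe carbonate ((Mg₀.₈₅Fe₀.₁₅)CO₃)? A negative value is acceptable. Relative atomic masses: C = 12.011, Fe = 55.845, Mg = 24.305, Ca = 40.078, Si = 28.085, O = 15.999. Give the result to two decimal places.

-10.46 percentage points

M((Mg₀.₈₆Fe₀.₁₄)CaSi₂O₆) = 220.963 g/mol, so wt% O = 95.994/220.963 × 100 = 43.44%.
M((Mg₀.₈₅Fe₀.₁₅)CO₃) = 89.044 g/mol, so wt% O = 47.997/89.044 × 100 = 53.90%.
43.44 − 53.90 = -10.46 pp.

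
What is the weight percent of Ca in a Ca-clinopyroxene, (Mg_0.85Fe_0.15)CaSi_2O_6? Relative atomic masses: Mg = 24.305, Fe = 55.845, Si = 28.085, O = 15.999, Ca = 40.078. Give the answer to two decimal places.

M((Mg_0.85Fe_0.15)CaSi_2O_6) = 221.278 g/mol.
Ca contributes 1 × 40.078 = 40.078 g per mole.
40.078/221.278 = 0.1811 → 18.11%.

18.11 mass %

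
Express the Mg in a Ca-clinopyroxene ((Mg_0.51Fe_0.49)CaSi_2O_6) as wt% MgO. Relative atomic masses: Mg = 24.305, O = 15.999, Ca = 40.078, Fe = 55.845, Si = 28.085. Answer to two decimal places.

M((Mg_0.51Fe_0.49)CaSi_2O_6) = 232.002 g/mol; M(MgO) = 40.304 g/mol.
Moles MgO per formula unit = 0.51 Mg ÷ 1 = 0.5100.
MgO fraction = (0.5100 × 40.304) / 232.002 = 20.555/232.002 = 0.0886.

8.86 wt%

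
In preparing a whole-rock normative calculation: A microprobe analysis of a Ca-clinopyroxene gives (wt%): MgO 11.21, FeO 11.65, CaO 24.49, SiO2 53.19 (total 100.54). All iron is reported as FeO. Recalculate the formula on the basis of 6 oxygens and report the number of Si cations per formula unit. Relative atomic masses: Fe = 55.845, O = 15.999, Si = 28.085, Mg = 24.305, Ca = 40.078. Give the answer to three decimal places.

11.21 wt% MgO ÷ 40.304 g/mol = 0.27814 mol, giving 0.27814 Mg and 0.27814 O.
11.65 wt% FeO ÷ 71.844 g/mol = 0.16216 mol, giving 0.16216 Fe and 0.16216 O.
24.49 wt% CaO ÷ 56.077 g/mol = 0.43672 mol, giving 0.43672 Ca and 0.43672 O.
53.19 wt% SiO2 ÷ 60.083 g/mol = 0.88528 mol, giving 0.88528 Si and 1.77056 O.
Oxygen sums to 2.64758; scaling by 6/2.64758 = 2.26622 puts the formula on 6 O.
Si: 0.88528 × 2.26622 = 2.006 atoms per formula unit.

2.006 Si apfu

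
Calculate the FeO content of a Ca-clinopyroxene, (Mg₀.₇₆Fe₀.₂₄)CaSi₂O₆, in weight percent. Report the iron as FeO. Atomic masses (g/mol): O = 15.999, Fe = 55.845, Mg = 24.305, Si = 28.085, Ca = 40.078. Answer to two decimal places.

7.69 wt%

M((Mg₀.₇₆Fe₀.₂₄)CaSi₂O₆) = 224.117 g/mol; M(FeO) = 71.844 g/mol.
Moles FeO per formula unit = 0.24 Fe ÷ 1 = 0.2400.
FeO fraction = (0.2400 × 71.844) / 224.117 = 17.243/224.117 = 0.0769.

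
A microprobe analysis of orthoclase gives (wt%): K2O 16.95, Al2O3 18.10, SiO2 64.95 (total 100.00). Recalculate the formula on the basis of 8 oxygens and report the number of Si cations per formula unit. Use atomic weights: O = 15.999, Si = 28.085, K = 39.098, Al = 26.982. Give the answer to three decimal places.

K2O (M=94.195): mol = 0.17995; K = 0.35990, O = 0.17995.
Al2O3 (M=101.961): mol = 0.17752; Al = 0.35504, O = 0.53256.
SiO2 (M=60.083): mol = 1.08100; Si = 1.08100, O = 2.16200.
ΣO = 2.87451; factor = 8/ΣO = 2.78308.
Si apfu = 1.08100 × 2.78308 = 3.009.

3.009 Si apfu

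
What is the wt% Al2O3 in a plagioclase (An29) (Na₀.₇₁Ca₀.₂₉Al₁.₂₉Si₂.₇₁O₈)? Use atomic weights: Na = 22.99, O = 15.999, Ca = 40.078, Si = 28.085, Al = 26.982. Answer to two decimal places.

24.64 wt%

Molar mass of Na₀.₇₁Ca₀.₂₉Al₁.₂₉Si₂.₇₁O₈ = 0.71·22.99 + 0.29·40.078 + 1.29·26.982 + 2.71·28.085 + 8·15.999 = 266.855 g/mol.
Each formula unit contains 1.29 Al, equivalent to 1.29/2 = 0.6450 mol Al2O3.
M(Al2O3) = 2×26.982 + 3×15.999 = 101.961 g/mol.
Mass of Al2O3 per formula unit = 0.6450 × 101.961 = 65.765 g.
Al2O3 wt% = 65.765 / 266.855 × 100 = 24.64%.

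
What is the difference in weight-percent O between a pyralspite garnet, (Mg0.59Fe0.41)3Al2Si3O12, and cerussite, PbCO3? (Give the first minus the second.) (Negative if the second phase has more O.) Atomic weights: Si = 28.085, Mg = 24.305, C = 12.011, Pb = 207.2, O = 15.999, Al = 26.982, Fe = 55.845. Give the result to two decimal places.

M((Mg0.59Fe0.41)3Al2Si3O12) = 441.916 g/mol, so wt% O = 191.988/441.916 × 100 = 43.44%.
M(PbCO3) = 267.208 g/mol, so wt% O = 47.997/267.208 × 100 = 17.96%.
43.44 − 17.96 = 25.48 pp.

25.48 percentage points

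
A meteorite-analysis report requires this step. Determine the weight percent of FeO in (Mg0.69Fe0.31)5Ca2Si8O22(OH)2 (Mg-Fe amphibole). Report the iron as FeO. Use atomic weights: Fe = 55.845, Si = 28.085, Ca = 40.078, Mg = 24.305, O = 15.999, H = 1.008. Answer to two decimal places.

12.93 wt%

Molar mass of (Mg0.69Fe0.31)5Ca2Si8O22(OH)2 = 3.45*24.305 + 1.55*55.845 + 2*40.078 + 8*28.085 + 24*15.999 + 2*1.008 = 861.240 g/mol.
Each formula unit contains 1.55 Fe, equivalent to 1.55/1 = 1.5500 mol FeO.
M(FeO) = 1×55.845 + 1×15.999 = 71.844 g/mol.
Mass of FeO per formula unit = 1.5500 × 71.844 = 111.358 g.
FeO wt% = 111.358 / 861.240 × 100 = 12.93%.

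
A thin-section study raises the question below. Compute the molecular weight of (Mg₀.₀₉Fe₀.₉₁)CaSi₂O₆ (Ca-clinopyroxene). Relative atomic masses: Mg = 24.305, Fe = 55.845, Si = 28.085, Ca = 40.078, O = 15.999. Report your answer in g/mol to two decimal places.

M = 0.09(24.305) + 0.91(55.845) + 1(40.078) + 2(28.085) + 6(15.999)

245.25 g/mol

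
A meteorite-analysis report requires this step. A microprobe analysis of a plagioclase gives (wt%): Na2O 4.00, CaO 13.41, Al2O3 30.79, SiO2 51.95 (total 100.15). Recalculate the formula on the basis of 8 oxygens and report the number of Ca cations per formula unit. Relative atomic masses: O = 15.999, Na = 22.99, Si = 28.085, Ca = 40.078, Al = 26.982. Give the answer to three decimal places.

Na2O: 4.00/61.979 = 0.06454 mol → 0.12908 mol Na, 0.06454 mol O.
CaO: 13.41/56.077 = 0.23914 mol → 0.23914 mol Ca, 0.23914 mol O.
Al2O3: 30.79/101.961 = 0.30198 mol → 0.60396 mol Al, 0.90594 mol O.
SiO2: 51.95/60.083 = 0.86464 mol → 0.86464 mol Si, 1.72928 mol O.
Total oxygen = 2.93890 mol. Normalization factor = 8/2.93890 = 2.72211.
Ca per 8 O = 0.23914 × 2.72211 = 0.651.

0.651 Ca apfu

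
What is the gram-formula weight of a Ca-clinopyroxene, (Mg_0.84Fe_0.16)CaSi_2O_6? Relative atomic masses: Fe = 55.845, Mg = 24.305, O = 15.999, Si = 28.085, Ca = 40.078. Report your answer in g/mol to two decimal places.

The formula mass is the sum 0.84*24.305 + 0.16*55.845 + 1*40.078 + 2*28.085 + 6*15.999.

221.59 g/mol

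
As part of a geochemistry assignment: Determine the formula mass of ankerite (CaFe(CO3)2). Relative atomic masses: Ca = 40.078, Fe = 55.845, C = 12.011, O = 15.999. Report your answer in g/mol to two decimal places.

215.94 g/mol

M = 1·40.078 + 1·55.845 + 2·12.011 + 6·15.999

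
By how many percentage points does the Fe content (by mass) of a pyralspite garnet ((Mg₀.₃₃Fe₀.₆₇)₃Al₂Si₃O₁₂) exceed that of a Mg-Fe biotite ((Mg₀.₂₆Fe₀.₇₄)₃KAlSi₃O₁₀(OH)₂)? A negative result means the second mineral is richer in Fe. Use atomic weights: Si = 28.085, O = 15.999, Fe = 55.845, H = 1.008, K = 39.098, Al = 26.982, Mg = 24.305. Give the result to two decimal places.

-1.38 percentage points

First mineral: 112.248 g Fe in 466.517 g formula = 24.06 wt% Fe.
Second mineral: 123.976 g Fe in 487.273 g formula = 25.44 wt% Fe.
24.06% − 25.44% gives a difference of -1.38 percentage points.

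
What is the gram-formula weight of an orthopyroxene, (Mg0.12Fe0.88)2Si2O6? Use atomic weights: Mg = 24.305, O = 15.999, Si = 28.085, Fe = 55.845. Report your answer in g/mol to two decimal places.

256.28 g/mol

Mg: 0.24 × 24.305 = 5.8332
Fe: 1.76 × 55.845 = 98.2872
Si: 2 × 28.085 = 56.1700
O: 6 × 15.999 = 95.9940
Summing the contributions gives the formula mass.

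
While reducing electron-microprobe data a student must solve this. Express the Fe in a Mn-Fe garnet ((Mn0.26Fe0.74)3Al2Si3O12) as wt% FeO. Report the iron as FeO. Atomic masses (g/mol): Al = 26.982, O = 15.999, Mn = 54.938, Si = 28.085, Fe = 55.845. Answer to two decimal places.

32.09 wt%

Formula mass = 497.035 g/mol.
2.22 Fe → 2.2200 mol FeO per formula unit; M(FeO) = 71.844, so FeO mass = 159.494 g.
159.494/497.035 × 100 = 32.09 wt%.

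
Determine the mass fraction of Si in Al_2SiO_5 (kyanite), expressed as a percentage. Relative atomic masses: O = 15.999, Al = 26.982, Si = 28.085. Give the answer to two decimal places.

17.33 wt%

Molar mass of Al_2SiO_5: 2·26.982 + 1·28.085 + 5·15.999 = 162.044 g/mol.
Mass of Si per formula unit: 1 × 28.085 = 28.085 g.
Weight fraction Si = 28.085 / 162.044 = 0.1733.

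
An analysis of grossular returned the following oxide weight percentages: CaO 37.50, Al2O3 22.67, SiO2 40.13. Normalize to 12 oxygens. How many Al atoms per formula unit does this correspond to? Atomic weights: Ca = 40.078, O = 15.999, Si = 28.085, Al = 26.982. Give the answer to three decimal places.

1.997 Al apfu

CaO (M=56.077): mol = 0.66872; Ca = 0.66872, O = 0.66872.
Al2O3 (M=101.961): mol = 0.22234; Al = 0.44468, O = 0.66702.
SiO2 (M=60.083): mol = 0.66791; Si = 0.66791, O = 1.33582.
ΣO = 2.67156; factor = 12/ΣO = 4.49176.
Al apfu = 0.44468 × 4.49176 = 1.997.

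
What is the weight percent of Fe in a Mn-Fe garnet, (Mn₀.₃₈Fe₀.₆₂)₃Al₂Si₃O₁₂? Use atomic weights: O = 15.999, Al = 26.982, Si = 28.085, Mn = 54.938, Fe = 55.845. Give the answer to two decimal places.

Molar mass of (Mn₀.₃₈Fe₀.₆₂)₃Al₂Si₃O₁₂: 1.14·54.938 + 1.86·55.845 + 2·26.982 + 3·28.085 + 12·15.999 = 496.708 g/mol.
Mass of Fe per formula unit: 1.86 × 55.845 = 103.872 g.
Weight fraction Fe = 103.872 / 496.708 = 0.2091.

20.91 weight percent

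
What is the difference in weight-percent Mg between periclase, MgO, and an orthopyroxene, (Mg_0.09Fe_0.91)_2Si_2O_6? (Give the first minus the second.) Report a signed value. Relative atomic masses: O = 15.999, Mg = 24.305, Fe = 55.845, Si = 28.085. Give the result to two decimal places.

58.61 percentage points

Mg in MgO: molar mass 40.304 g/mol; 1×24.305 = 24.305 g → 60.30 wt%.
Mg in (Mg_0.09Fe_0.91)_2Si_2O_6: molar mass 258.177 g/mol; 0.18×24.305 = 4.375 g → 1.69 wt%.
Difference = 60.30 − 1.69 = 58.61 percentage points.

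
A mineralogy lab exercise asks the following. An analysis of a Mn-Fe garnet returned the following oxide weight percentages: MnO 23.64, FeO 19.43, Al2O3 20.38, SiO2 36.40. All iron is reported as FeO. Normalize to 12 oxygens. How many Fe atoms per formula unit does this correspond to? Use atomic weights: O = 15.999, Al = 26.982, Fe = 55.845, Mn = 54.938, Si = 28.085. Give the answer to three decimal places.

1.344 Fe apfu

MnO: 23.64/70.937 = 0.33325 mol → 0.33325 mol Mn, 0.33325 mol O.
FeO: 19.43/71.844 = 0.27045 mol → 0.27045 mol Fe, 0.27045 mol O.
Al2O3: 20.38/101.961 = 0.19988 mol → 0.39976 mol Al, 0.59964 mol O.
SiO2: 36.40/60.083 = 0.60583 mol → 0.60583 mol Si, 1.21166 mol O.
Total oxygen = 2.41500 mol. Normalization factor = 12/2.41500 = 4.96894.
Fe per 12 O = 0.27045 × 4.96894 = 1.344.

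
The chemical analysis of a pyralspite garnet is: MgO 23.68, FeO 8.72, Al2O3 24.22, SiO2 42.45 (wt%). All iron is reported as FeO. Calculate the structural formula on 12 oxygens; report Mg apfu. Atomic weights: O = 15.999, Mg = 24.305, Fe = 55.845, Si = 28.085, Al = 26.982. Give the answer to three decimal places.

23.68 wt% MgO ÷ 40.304 g/mol = 0.58753 mol, giving 0.58753 Mg and 0.58753 O.
8.72 wt% FeO ÷ 71.844 g/mol = 0.12137 mol, giving 0.12137 Fe and 0.12137 O.
24.22 wt% Al2O3 ÷ 101.961 g/mol = 0.23754 mol, giving 0.47508 Al and 0.71262 O.
42.45 wt% SiO2 ÷ 60.083 g/mol = 0.70652 mol, giving 0.70652 Si and 1.41304 O.
Oxygen sums to 2.83456; scaling by 12/2.83456 = 4.23346 puts the formula on 12 O.
Mg: 0.58753 × 4.23346 = 2.487 atoms per formula unit.

2.487 Mg apfu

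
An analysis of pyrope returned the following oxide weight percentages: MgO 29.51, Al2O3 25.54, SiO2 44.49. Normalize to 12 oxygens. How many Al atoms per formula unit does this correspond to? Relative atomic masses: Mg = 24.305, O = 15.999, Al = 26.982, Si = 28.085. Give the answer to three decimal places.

MgO: 29.51/40.304 = 0.73219 mol → 0.73219 mol Mg, 0.73219 mol O.
Al2O3: 25.54/101.961 = 0.25049 mol → 0.50098 mol Al, 0.75147 mol O.
SiO2: 44.49/60.083 = 0.74048 mol → 0.74048 mol Si, 1.48096 mol O.
Total oxygen = 2.96462 mol. Normalization factor = 12/2.96462 = 4.04774.
Al per 12 O = 0.50098 × 4.04774 = 2.028.

2.028 Al apfu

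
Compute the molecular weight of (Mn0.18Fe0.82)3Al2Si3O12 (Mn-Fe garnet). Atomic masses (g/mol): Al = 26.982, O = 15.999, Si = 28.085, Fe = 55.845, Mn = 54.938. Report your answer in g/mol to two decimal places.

The formula mass is the sum 0.54*54.938 + 2.46*55.845 + 2*26.982 + 3*28.085 + 12*15.999.

497.25 g/mol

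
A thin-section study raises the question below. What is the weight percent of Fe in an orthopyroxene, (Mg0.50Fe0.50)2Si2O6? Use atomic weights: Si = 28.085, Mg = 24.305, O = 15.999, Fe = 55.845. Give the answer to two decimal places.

M((Mg0.50Fe0.50)2Si2O6) = 232.314 g/mol.
Fe contributes 1 × 55.845 = 55.845 g per mole.
55.845/232.314 = 0.2404 → 24.04%.

24.04 weight percent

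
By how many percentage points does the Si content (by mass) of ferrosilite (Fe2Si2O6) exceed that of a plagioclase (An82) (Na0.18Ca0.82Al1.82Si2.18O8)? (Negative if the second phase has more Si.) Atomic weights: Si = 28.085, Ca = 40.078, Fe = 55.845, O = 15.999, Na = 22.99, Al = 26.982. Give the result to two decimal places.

M(Fe2Si2O6) = 263.854 g/mol, so wt% Si = 56.170/263.854 × 100 = 21.29%.
M(Na0.18Ca0.82Al1.82Si2.18O8) = 275.327 g/mol, so wt% Si = 61.225/275.327 × 100 = 22.24%.
21.29 − 22.24 = -0.95 pp.

-0.95 percentage points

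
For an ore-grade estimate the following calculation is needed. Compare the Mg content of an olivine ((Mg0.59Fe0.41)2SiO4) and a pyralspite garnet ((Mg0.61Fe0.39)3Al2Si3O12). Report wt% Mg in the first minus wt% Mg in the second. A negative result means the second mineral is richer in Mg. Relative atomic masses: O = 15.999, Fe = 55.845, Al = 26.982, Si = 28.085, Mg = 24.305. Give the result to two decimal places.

First mineral: 28.680 g Mg in 166.554 g formula = 17.22 wt% Mg.
Second mineral: 44.478 g Mg in 440.024 g formula = 10.11 wt% Mg.
17.22% − 10.11% gives a difference of 7.11 percentage points.

7.11 percentage points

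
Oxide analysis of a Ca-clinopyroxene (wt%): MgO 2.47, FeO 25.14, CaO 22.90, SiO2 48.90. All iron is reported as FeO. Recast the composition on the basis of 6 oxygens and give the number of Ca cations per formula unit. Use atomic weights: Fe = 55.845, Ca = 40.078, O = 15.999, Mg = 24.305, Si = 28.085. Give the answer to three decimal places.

1.001 Ca apfu

MgO (M=40.304): mol = 0.06128; Mg = 0.06128, O = 0.06128.
FeO (M=71.844): mol = 0.34992; Fe = 0.34992, O = 0.34992.
CaO (M=56.077): mol = 0.40837; Ca = 0.40837, O = 0.40837.
SiO2 (M=60.083): mol = 0.81387; Si = 0.81387, O = 1.62774.
ΣO = 2.44731; factor = 6/ΣO = 2.45167.
Ca apfu = 0.40837 × 2.45167 = 1.001.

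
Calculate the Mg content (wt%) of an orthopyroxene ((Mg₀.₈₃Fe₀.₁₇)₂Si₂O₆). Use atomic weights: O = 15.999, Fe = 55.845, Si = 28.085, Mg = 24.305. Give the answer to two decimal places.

19.08 wt%

Formula mass = 1.66·24.305 + 0.34·55.845 + 2·28.085 + 6·15.999 = 211.498 g/mol, of which 40.346 g is Mg.
So Mg makes up 40.346/211.498 = 0.1908 of the mass, i.e. 19.08%.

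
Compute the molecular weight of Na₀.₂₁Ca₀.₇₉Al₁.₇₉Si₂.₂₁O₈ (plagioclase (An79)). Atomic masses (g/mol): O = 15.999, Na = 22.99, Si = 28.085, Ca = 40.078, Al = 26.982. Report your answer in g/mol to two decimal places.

274.85 g/mol

M = 0.21(22.99) + 0.79(40.078) + 1.79(26.982) + 2.21(28.085) + 8(15.999)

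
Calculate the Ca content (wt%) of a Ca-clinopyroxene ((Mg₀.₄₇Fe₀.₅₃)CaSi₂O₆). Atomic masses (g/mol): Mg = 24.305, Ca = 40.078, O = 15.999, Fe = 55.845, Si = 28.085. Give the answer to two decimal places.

17.18 wt%

Molar mass of (Mg₀.₄₇Fe₀.₅₃)CaSi₂O₆: 0.47*24.305 + 0.53*55.845 + 1*40.078 + 2*28.085 + 6*15.999 = 233.263 g/mol.
Mass of Ca per formula unit: 1 × 40.078 = 40.078 g.
Weight fraction Ca = 40.078 / 233.263 = 0.1718.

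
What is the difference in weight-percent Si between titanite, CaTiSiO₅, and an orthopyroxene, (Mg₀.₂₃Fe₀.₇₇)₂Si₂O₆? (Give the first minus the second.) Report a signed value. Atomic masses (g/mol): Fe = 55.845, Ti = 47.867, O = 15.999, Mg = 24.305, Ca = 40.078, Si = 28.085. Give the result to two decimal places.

-8.20 percentage points

M(CaTiSiO₅) = 196.025 g/mol, so wt% Si = 28.085/196.025 × 100 = 14.33%.
M((Mg₀.₂₃Fe₀.₇₇)₂Si₂O₆) = 249.346 g/mol, so wt% Si = 56.170/249.346 × 100 = 22.53%.
14.33 − 22.53 = -8.20 pp.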